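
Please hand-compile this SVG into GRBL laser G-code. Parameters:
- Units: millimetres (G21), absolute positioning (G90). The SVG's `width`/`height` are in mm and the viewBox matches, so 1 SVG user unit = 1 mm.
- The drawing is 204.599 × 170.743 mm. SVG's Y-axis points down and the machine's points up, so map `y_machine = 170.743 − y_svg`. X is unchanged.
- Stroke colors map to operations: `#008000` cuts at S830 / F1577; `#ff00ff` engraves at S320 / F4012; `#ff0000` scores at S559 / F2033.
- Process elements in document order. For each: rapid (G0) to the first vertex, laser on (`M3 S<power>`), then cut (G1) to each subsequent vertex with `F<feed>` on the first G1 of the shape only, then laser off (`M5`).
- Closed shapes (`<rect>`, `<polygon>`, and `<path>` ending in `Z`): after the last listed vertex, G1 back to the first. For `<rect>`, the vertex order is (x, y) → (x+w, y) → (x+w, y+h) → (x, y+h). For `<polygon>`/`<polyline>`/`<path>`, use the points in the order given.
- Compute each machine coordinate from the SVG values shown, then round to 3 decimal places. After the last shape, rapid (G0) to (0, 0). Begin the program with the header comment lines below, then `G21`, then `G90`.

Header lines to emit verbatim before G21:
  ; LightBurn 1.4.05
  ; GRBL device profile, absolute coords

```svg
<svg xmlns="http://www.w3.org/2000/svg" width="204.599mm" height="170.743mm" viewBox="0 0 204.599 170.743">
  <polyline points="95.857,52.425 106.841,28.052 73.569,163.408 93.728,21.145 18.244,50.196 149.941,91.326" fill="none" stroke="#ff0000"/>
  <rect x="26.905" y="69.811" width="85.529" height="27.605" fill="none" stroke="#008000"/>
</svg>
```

1 u = 1 mm; y_m = 170.743 − y.

[1] `<polyline>` open polyline, #ff0000→score S559 F2033: (95.857,118.318) → (106.841,142.691) → (73.569,7.335) → (93.728,149.598) → (18.244,120.547) → (149.941,79.417)

[2] `<rect>` rectangle, #008000→cut S830 F1577: (26.905,100.932) → (112.434,100.932) → (112.434,73.327) → (26.905,73.327) → (26.905,100.932) (closed)

; LightBurn 1.4.05
; GRBL device profile, absolute coords
G21
G90
G0 X95.857 Y118.318
M3 S559
G1 X106.841 Y142.691 F2033
G1 X73.569 Y7.335
G1 X93.728 Y149.598
G1 X18.244 Y120.547
G1 X149.941 Y79.417
M5
G0 X26.905 Y100.932
M3 S830
G1 X112.434 Y100.932 F1577
G1 X112.434 Y73.327
G1 X26.905 Y73.327
G1 X26.905 Y100.932
M5
G0 X0.000 Y0.000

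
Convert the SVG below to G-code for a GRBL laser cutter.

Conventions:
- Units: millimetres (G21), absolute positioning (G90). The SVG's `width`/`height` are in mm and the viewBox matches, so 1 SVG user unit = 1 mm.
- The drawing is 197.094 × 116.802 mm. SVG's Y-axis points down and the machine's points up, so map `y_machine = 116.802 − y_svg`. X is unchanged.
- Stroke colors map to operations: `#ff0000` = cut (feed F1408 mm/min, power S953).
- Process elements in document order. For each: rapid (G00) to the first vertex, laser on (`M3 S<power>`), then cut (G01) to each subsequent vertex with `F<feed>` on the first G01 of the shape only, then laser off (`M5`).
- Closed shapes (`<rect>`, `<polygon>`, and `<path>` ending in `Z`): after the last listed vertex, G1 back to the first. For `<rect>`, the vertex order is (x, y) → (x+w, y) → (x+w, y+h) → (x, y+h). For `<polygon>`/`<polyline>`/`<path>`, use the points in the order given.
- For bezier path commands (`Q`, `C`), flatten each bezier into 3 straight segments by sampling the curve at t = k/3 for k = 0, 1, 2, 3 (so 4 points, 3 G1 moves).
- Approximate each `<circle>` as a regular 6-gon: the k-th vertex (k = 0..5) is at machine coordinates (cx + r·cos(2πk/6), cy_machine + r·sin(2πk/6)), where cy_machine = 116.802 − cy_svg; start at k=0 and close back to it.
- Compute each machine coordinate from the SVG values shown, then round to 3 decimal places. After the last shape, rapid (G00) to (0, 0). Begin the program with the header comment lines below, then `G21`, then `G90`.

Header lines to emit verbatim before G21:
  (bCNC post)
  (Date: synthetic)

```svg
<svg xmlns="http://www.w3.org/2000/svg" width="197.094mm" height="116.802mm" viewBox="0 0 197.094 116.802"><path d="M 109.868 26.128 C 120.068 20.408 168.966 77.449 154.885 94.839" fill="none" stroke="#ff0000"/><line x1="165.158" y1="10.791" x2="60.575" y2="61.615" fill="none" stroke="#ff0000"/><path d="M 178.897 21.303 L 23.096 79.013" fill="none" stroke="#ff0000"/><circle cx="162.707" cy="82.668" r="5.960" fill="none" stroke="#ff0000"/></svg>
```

(bCNC post)
(Date: synthetic)
G21
G90
G00 X109.868 Y90.674
M3 S953
G01 X129.202 Y79.267 F1408
G01 X151.739 Y48.777
G01 X154.885 Y21.963
M5
G00 X165.158 Y106.011
M3 S953
G01 X60.575 Y55.187 F1408
M5
G00 X178.897 Y95.499
M3 S953
G01 X23.096 Y37.789 F1408
M5
G00 X168.667 Y34.134
M3 S953
G01 X165.687 Y39.296 F1408
G01 X159.727 Y39.296
G01 X156.747 Y34.134
G01 X159.727 Y28.972
G01 X165.687 Y28.972
G01 X168.667 Y34.134
M5
G00 X0.000 Y0.000

1 u = 1 mm; y_m = 116.802 − y.

[1] `<path>` cubic bezier, #ff0000→cut S953 F1408: (109.868,90.674) → (129.202,79.267) → (151.739,48.777) → (154.885,21.963)

[2] `<line>` line segment, #ff0000→cut S953 F1408: (165.158,106.011) → (60.575,55.187)

[3] `<path>` line segment, #ff0000→cut S953 F1408: (178.897,95.499) → (23.096,37.789)

[4] `<circle>` circle, #ff0000→cut S953 F1408: (168.667,34.134) → (165.687,39.296) → (159.727,39.296) → (156.747,34.134) → (159.727,28.972) → (165.687,28.972) → (168.667,34.134) (closed)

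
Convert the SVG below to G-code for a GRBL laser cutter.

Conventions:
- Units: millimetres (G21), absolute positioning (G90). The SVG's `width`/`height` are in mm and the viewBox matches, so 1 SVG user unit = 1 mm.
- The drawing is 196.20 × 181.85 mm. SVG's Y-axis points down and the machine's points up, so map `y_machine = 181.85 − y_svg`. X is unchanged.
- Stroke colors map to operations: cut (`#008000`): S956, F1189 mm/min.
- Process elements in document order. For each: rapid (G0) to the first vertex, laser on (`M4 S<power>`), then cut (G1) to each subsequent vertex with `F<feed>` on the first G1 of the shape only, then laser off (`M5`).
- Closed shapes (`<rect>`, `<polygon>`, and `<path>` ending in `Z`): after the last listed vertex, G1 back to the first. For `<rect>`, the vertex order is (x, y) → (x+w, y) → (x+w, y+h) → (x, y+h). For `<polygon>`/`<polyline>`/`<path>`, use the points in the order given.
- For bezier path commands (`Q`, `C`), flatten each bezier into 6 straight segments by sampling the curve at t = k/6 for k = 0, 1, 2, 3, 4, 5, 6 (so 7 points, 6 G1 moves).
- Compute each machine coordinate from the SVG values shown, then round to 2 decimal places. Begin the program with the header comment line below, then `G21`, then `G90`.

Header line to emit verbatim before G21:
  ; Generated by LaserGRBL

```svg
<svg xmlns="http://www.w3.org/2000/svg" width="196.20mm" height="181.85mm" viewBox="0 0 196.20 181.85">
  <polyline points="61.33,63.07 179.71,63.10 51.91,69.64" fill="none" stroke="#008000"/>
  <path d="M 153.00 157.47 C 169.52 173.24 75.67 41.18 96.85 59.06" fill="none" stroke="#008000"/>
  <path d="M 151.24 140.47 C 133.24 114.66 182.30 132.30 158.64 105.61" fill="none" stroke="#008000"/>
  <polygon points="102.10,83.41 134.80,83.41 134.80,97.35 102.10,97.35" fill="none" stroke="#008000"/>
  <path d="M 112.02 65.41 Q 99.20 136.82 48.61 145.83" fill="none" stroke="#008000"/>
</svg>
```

viewBox `0 0 196.20 181.85` with mm width/height → 1 unit = 1 mm. Flip: y_m = 181.85 − y_svg.

**Shape 1** — `<polyline>` open polyline, stroke `#008000` → cut (S956, F1189). Machine vertices: (61.33,118.78) → (179.71,118.75) → (51.91,112.21). Open path.

**Shape 2** — `<path>` cubic bezier, stroke `#008000` → cut (S956, F1189). Control points (SVG): P0=(153.00,157.47), P1=(169.52,173.24), P2=(75.67,41.18), P3=(96.85,59.06); sampled at t=k/6. Machine vertices: (153.00,24.38) → (153.11,27.44) → (141.08,46.86) → (123.18,74.38) → (105.67,101.72) → (94.80,120.61) → (96.85,122.79). Open path.

**Shape 3** — `<path>` cubic bezier, stroke `#008000` → cut (S956, F1189). Control points (SVG): P0=(151.24,140.47), P1=(133.24,114.66), P2=(182.30,132.30), P3=(158.64,105.61); sampled at t=k/6. Machine vertices: (151.24,41.38) → (147.18,51.07) → (150.42,55.96) → (157.06,58.48) → (163.24,61.08) → (165.06,66.18) → (158.64,76.24). Open path.

**Shape 4** — `<polygon>` rectangle, stroke `#008000` → cut (S956, F1189). Machine vertices: (102.10,98.44) → (134.80,98.44) → (134.80,84.50) → (102.10,84.50) → (102.10,98.44). Closed: final G1 returns to the first vertex.

**Shape 5** — `<path>` quadratic bezier, stroke `#008000` → cut (S956, F1189). Control points (SVG): P0=(112.02,65.41), P1=(99.20,136.82), P2=(48.61,145.83); sampled at t=k/6. Machine vertices: (112.02,116.44) → (106.70,94.37) → (99.28,75.77) → (89.76,60.63) → (78.14,48.96) → (64.42,40.76) → (48.61,36.02). Open path.

; Generated by LaserGRBL
G21
G90
G0 X61.33 Y118.78
M4 S956
G1 X179.71 Y118.75 F1189
G1 X51.91 Y112.21
M5
G0 X153.00 Y24.38
M4 S956
G1 X153.11 Y27.44 F1189
G1 X141.08 Y46.86
G1 X123.18 Y74.38
G1 X105.67 Y101.72
G1 X94.80 Y120.61
G1 X96.85 Y122.79
M5
G0 X151.24 Y41.38
M4 S956
G1 X147.18 Y51.07 F1189
G1 X150.42 Y55.96
G1 X157.06 Y58.48
G1 X163.24 Y61.08
G1 X165.06 Y66.18
G1 X158.64 Y76.24
M5
G0 X102.10 Y98.44
M4 S956
G1 X134.80 Y98.44 F1189
G1 X134.80 Y84.50
G1 X102.10 Y84.50
G1 X102.10 Y98.44
M5
G0 X112.02 Y116.44
M4 S956
G1 X106.70 Y94.37 F1189
G1 X99.28 Y75.77
G1 X89.76 Y60.63
G1 X78.14 Y48.96
G1 X64.42 Y40.76
G1 X48.61 Y36.02
M5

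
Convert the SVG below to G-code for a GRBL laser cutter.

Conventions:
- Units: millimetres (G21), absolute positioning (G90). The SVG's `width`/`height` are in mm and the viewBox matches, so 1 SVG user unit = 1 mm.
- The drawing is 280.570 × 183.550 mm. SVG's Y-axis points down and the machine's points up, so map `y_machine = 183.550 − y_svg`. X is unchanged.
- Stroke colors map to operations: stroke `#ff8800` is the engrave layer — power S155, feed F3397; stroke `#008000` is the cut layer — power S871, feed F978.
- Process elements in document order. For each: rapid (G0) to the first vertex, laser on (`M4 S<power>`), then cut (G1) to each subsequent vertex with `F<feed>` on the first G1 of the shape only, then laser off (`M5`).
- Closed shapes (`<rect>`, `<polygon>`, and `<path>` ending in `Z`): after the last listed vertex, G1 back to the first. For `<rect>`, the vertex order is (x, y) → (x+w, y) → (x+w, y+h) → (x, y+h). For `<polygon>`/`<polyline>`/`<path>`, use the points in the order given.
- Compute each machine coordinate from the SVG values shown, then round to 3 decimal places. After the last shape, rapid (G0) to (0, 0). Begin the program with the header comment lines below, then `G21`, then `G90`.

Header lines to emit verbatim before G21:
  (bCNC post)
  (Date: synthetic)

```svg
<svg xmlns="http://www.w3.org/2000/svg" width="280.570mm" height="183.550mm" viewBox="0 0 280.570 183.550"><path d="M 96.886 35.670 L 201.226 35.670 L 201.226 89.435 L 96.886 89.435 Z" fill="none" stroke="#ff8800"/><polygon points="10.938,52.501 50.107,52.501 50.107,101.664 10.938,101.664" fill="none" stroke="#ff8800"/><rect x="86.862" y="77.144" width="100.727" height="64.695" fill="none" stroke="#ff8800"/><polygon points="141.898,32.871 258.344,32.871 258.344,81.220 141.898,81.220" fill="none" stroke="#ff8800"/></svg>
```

1 u = 1 mm; y_m = 183.550 − y.

[1] `<path>` rectangle, #ff8800→engrave S155 F3397: (96.886,147.880) → (201.226,147.880) → (201.226,94.115) → (96.886,94.115) → (96.886,147.880) (closed)

[2] `<polygon>` rectangle, #ff8800→engrave S155 F3397: (10.938,131.049) → (50.107,131.049) → (50.107,81.886) → (10.938,81.886) → (10.938,131.049) (closed)

[3] `<rect>` rectangle, #ff8800→engrave S155 F3397: (86.862,106.406) → (187.589,106.406) → (187.589,41.711) → (86.862,41.711) → (86.862,106.406) (closed)

[4] `<polygon>` rectangle, #ff8800→engrave S155 F3397: (141.898,150.679) → (258.344,150.679) → (258.344,102.330) → (141.898,102.330) → (141.898,150.679) (closed)

(bCNC post)
(Date: synthetic)
G21
G90
G0 X96.886 Y147.880
M4 S155
G1 X201.226 Y147.880 F3397
G1 X201.226 Y94.115
G1 X96.886 Y94.115
G1 X96.886 Y147.880
M5
G0 X10.938 Y131.049
M4 S155
G1 X50.107 Y131.049 F3397
G1 X50.107 Y81.886
G1 X10.938 Y81.886
G1 X10.938 Y131.049
M5
G0 X86.862 Y106.406
M4 S155
G1 X187.589 Y106.406 F3397
G1 X187.589 Y41.711
G1 X86.862 Y41.711
G1 X86.862 Y106.406
M5
G0 X141.898 Y150.679
M4 S155
G1 X258.344 Y150.679 F3397
G1 X258.344 Y102.330
G1 X141.898 Y102.330
G1 X141.898 Y150.679
M5
G0 X0.000 Y0.000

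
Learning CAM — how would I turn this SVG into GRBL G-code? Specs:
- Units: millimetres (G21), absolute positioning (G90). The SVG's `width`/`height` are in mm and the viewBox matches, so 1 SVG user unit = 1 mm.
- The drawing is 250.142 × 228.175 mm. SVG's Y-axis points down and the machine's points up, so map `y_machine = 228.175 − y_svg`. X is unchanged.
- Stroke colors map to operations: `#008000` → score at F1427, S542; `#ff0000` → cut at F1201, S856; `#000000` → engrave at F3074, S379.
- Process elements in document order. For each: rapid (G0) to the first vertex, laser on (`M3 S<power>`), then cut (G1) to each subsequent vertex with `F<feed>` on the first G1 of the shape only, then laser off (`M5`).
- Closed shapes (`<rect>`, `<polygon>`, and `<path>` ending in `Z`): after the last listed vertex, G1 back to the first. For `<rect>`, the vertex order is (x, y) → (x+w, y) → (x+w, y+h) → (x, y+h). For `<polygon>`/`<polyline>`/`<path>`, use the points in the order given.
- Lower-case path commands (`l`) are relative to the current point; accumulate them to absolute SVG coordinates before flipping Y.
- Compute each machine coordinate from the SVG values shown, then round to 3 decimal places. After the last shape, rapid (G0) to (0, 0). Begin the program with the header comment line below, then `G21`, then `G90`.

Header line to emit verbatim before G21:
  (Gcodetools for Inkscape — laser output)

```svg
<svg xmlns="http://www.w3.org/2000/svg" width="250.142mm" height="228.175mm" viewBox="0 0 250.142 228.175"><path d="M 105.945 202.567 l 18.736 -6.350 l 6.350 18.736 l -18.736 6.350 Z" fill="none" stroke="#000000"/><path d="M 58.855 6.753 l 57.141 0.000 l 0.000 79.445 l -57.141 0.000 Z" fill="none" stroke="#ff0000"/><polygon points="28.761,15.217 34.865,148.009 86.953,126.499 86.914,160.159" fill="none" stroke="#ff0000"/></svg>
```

viewBox `0 0 250.142 228.175` with mm width/height → 1 unit = 1 mm. Flip: y_m = 228.175 − y_svg.

**Shape 1** — `<path>` regular polygon, stroke `#000000` → engrave (S379, F3074). Machine vertices: (105.945,25.608) → (124.681,31.958) → (131.031,13.222) → (112.295,6.872) → (105.945,25.608). Closed: final G1 returns to the first vertex.

**Shape 2** — `<path>` rectangle, stroke `#ff0000` → cut (S856, F1201). Machine vertices: (58.855,221.422) → (115.996,221.422) → (115.996,141.977) → (58.855,141.977) → (58.855,221.422). Closed: final G1 returns to the first vertex.

**Shape 3** — `<polygon>` closed polygon, stroke `#ff0000` → cut (S856, F1201). Machine vertices: (28.761,212.958) → (34.865,80.166) → (86.953,101.676) → (86.914,68.016) → (28.761,212.958). Closed: final G1 returns to the first vertex.

(Gcodetools for Inkscape — laser output)
G21
G90
G0 X105.945 Y25.608
M3 S379
G1 X124.681 Y31.958 F3074
G1 X131.031 Y13.222
G1 X112.295 Y6.872
G1 X105.945 Y25.608
M5
G0 X58.855 Y221.422
M3 S856
G1 X115.996 Y221.422 F1201
G1 X115.996 Y141.977
G1 X58.855 Y141.977
G1 X58.855 Y221.422
M5
G0 X28.761 Y212.958
M3 S856
G1 X34.865 Y80.166 F1201
G1 X86.953 Y101.676
G1 X86.914 Y68.016
G1 X28.761 Y212.958
M5
G0 X0.000 Y0.000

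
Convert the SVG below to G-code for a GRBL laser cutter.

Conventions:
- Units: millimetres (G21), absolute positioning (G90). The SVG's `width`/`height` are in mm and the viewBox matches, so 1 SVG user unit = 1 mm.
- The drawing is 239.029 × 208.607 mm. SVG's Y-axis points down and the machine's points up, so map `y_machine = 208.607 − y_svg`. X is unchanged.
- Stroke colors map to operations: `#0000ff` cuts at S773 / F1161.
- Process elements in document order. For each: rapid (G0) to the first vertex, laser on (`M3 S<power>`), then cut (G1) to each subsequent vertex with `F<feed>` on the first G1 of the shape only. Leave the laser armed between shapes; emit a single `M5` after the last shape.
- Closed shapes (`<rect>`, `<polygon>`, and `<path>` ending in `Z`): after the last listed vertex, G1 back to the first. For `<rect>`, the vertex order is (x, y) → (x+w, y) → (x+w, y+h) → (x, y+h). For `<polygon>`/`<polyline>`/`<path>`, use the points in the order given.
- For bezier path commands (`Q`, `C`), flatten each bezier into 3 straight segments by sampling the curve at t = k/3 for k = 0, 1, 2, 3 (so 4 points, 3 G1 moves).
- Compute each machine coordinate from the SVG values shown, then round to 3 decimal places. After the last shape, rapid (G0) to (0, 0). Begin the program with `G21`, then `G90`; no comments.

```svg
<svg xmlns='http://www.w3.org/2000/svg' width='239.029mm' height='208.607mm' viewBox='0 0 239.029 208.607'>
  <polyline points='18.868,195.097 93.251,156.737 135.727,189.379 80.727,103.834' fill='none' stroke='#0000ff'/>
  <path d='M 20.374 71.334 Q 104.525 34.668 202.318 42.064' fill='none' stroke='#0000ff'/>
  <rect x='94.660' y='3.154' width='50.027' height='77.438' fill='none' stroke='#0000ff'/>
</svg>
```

Since the viewBox matches the mm dimensions, user units are millimetres directly. The only transform is the Y-flip y_m = 208.607 − y_svg.

Shape 1 is a open polyline drawn with `<polyline>`. Its stroke #0000ff means cut at S773, F1161. After flipping Y the toolpath is (18.868,13.510) → (93.251,51.870) → (135.727,19.228) → (80.727,104.773).

Shape 2 is a quadratic bezier drawn with `<path>`. Its stroke #0000ff means cut at S773, F1161. After flipping Y the toolpath is (20.374,137.273) → (77.990,156.821) → (138.638,166.578) → (202.318,166.543).

Shape 3 is a rectangle drawn with `<rect>`. Its stroke #0000ff means cut at S773, F1161. After flipping Y the toolpath is (94.660,205.453) → (144.687,205.453) → (144.687,128.015) → (94.660,128.015) → (94.660,205.453), returning to the start.

G21
G90
G0 X18.868 Y13.510
M3 S773
G1 X93.251 Y51.870 F1161
G1 X135.727 Y19.228
G1 X80.727 Y104.773
G0 X20.374 Y137.273
M3 S773
G1 X77.990 Y156.821 F1161
G1 X138.638 Y166.578
G1 X202.318 Y166.543
G0 X94.660 Y205.453
M3 S773
G1 X144.687 Y205.453 F1161
G1 X144.687 Y128.015
G1 X94.660 Y128.015
G1 X94.660 Y205.453
M5
G0 X0.000 Y0.000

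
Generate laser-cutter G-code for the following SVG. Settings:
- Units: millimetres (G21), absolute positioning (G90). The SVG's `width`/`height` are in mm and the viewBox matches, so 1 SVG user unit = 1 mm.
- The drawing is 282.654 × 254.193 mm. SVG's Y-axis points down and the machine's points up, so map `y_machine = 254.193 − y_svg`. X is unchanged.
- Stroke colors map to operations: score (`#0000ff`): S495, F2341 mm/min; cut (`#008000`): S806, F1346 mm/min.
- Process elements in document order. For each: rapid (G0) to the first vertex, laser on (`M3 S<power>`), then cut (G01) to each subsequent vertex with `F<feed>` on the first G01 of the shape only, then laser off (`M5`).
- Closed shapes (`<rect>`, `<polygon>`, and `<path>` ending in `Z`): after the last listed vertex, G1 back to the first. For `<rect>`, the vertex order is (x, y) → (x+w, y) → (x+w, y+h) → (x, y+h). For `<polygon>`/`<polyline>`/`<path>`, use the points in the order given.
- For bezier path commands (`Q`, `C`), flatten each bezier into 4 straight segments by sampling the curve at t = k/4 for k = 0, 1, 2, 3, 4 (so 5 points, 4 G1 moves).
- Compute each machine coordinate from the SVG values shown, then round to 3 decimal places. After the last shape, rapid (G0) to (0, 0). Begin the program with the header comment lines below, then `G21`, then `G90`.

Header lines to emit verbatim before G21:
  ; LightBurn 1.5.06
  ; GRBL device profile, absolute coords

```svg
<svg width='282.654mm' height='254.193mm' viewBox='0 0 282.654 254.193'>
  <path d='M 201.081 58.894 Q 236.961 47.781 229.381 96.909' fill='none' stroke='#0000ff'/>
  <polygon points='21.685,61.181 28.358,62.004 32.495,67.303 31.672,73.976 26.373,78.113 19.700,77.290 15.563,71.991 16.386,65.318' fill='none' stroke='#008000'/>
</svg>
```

; LightBurn 1.5.06
; GRBL device profile, absolute coords
G21
G90
G0 X201.081 Y195.299
M3 S495
G01 X216.305 Y197.090 F2341
G01 X226.096 Y191.352
G01 X230.455 Y178.083
G01 X229.381 Y157.284
M5
G0 X21.685 Y193.012
M3 S806
G01 X28.358 Y192.189 F1346
G01 X32.495 Y186.890
G01 X31.672 Y180.217
G01 X26.373 Y176.080
G01 X19.700 Y176.903
G01 X15.563 Y182.202
G01 X16.386 Y188.875
G01 X21.685 Y193.012
M5
G0 X0.000 Y0.000

1 u = 1 mm; y_m = 254.193 − y.

[1] `<path>` quadratic bezier, #0000ff→score S495 F2341: (201.081,195.299) → (216.305,197.090) → (226.096,191.352) → (230.455,178.083) → (229.381,157.284)

[2] `<polygon>` regular polygon, #008000→cut S806 F1346: (21.685,193.012) → (28.358,192.189) → (32.495,186.890) → (31.672,180.217) → (26.373,176.080) → (19.700,176.903) → (15.563,182.202) → (16.386,188.875) → (21.685,193.012) (closed)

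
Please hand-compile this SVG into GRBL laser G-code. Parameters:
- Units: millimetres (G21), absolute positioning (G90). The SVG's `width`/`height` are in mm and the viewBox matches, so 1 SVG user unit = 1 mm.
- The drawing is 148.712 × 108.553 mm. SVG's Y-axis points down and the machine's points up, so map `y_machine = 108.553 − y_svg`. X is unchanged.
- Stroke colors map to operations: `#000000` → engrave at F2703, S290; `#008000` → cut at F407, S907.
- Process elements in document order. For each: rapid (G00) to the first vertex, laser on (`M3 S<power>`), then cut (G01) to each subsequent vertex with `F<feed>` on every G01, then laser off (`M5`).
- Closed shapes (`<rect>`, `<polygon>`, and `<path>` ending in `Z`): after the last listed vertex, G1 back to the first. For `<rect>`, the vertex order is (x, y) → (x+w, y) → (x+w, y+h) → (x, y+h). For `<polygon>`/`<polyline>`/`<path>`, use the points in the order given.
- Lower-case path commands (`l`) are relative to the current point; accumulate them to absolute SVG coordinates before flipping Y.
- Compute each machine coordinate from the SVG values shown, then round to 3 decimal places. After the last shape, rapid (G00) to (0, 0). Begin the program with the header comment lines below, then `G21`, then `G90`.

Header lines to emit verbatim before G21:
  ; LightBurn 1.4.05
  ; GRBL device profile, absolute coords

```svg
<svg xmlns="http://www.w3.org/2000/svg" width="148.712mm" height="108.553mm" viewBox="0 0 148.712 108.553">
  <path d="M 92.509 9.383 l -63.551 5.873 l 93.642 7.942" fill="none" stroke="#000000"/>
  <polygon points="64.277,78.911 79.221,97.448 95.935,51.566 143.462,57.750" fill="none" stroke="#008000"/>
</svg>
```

; LightBurn 1.4.05
; GRBL device profile, absolute coords
G21
G90
G00 X92.509 Y99.170
M3 S290
G01 X28.958 Y93.297 F2703
G01 X122.600 Y85.355 F2703
M5
G00 X64.277 Y29.642
M3 S907
G01 X79.221 Y11.105 F407
G01 X95.935 Y56.987 F407
G01 X143.462 Y50.803 F407
G01 X64.277 Y29.642 F407
M5
G00 X0.000 Y0.000

viewBox `0 0 148.712 108.553` with mm width/height → 1 unit = 1 mm. Flip: y_m = 108.553 − y_svg.

**Shape 1** — `<path>` open polyline, stroke `#000000` → engrave (S290, F2703). Machine vertices: (92.509,99.170) → (28.958,93.297) → (122.600,85.355). Open path.

**Shape 2** — `<polygon>` closed polygon, stroke `#008000` → cut (S907, F407). Machine vertices: (64.277,29.642) → (79.221,11.105) → (95.935,56.987) → (143.462,50.803) → (64.277,29.642). Closed: final G1 returns to the first vertex.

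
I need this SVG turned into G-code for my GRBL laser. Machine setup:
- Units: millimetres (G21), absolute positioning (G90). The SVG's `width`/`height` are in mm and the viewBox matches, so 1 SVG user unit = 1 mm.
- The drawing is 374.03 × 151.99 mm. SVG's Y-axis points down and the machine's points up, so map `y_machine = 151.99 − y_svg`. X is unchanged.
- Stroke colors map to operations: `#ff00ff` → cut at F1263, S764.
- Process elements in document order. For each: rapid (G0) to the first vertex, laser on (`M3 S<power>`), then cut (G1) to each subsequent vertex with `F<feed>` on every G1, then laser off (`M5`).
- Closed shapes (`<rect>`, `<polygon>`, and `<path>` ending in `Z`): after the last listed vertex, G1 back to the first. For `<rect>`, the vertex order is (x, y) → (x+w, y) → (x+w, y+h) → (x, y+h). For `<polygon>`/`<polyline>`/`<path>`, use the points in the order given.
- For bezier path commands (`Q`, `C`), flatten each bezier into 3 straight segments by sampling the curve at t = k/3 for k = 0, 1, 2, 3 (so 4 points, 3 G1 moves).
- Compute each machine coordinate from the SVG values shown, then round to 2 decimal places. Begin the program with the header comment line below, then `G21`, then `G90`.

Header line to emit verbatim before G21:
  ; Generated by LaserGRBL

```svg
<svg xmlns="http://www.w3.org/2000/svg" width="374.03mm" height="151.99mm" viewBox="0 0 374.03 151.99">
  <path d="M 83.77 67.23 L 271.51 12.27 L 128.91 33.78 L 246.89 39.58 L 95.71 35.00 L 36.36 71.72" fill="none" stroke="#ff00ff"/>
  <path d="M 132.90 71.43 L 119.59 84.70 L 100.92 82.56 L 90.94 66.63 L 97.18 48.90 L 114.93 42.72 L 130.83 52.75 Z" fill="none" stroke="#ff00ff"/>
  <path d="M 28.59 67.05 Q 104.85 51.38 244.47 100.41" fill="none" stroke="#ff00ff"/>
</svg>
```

1 u = 1 mm; y_m = 151.99 − y.

[1] `<path>` open polyline, #ff00ff→cut S764 F1263: (83.77,84.76) → (271.51,139.72) → (128.91,118.21) → (246.89,112.41) → (95.71,116.99) → (36.36,80.27)

[2] `<path>` regular polygon, #ff00ff→cut S764 F1263: (132.90,80.56) → (119.59,67.29) → (100.92,69.43) → (90.94,85.36) → (97.18,103.09) → (114.93,109.27) → (130.83,99.24) → (132.90,80.56) (closed)

[3] `<path>` quadratic bezier, #ff00ff→cut S764 F1263: (28.59,84.94) → (86.47,88.20) → (158.43,77.08) → (244.47,51.58)

; Generated by LaserGRBL
G21
G90
G0 X83.77 Y84.76
M3 S764
G1 X271.51 Y139.72 F1263
G1 X128.91 Y118.21 F1263
G1 X246.89 Y112.41 F1263
G1 X95.71 Y116.99 F1263
G1 X36.36 Y80.27 F1263
M5
G0 X132.90 Y80.56
M3 S764
G1 X119.59 Y67.29 F1263
G1 X100.92 Y69.43 F1263
G1 X90.94 Y85.36 F1263
G1 X97.18 Y103.09 F1263
G1 X114.93 Y109.27 F1263
G1 X130.83 Y99.24 F1263
G1 X132.90 Y80.56 F1263
M5
G0 X28.59 Y84.94
M3 S764
G1 X86.47 Y88.20 F1263
G1 X158.43 Y77.08 F1263
G1 X244.47 Y51.58 F1263
M5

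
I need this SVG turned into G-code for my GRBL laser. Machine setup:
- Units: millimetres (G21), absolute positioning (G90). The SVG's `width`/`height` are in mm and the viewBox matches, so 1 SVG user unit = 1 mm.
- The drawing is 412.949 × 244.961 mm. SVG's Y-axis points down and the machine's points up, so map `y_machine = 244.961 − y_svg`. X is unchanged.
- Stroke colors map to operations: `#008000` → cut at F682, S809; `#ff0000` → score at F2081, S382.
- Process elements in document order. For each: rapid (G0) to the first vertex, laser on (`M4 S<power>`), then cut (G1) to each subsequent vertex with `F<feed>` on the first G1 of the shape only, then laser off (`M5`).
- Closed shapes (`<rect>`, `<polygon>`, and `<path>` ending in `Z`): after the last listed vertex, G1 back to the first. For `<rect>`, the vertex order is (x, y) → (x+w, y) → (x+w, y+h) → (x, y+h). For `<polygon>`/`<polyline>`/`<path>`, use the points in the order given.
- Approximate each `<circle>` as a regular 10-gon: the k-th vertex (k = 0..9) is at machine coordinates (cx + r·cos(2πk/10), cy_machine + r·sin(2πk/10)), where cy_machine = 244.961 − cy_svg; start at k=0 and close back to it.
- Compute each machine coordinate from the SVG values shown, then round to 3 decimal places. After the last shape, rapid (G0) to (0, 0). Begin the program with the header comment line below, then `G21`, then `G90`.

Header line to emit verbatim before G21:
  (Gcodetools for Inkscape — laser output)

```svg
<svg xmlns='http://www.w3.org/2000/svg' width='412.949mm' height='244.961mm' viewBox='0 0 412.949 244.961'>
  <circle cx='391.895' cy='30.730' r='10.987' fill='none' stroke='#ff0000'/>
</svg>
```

Since the viewBox matches the mm dimensions, user units are millimetres directly. The only transform is the Y-flip y_m = 244.961 − y_svg.

Shape 1 is a circle drawn with `<circle>`. Its stroke #ff0000 means score at S382, F2081. After flipping Y the toolpath is (402.882,214.231) → (400.784,220.689) → (395.290,224.680) → (388.500,224.680) → (383.006,220.689) → (380.908,214.231) → (383.006,207.773) → (388.500,203.782) → (395.290,203.782) → (400.784,207.773) → (402.882,214.231), returning to the start.

(Gcodetools for Inkscape — laser output)
G21
G90
G0 X402.882 Y214.231
M4 S382
G1 X400.784 Y220.689 F2081
G1 X395.290 Y224.680
G1 X388.500 Y224.680
G1 X383.006 Y220.689
G1 X380.908 Y214.231
G1 X383.006 Y207.773
G1 X388.500 Y203.782
G1 X395.290 Y203.782
G1 X400.784 Y207.773
G1 X402.882 Y214.231
M5
G0 X0.000 Y0.000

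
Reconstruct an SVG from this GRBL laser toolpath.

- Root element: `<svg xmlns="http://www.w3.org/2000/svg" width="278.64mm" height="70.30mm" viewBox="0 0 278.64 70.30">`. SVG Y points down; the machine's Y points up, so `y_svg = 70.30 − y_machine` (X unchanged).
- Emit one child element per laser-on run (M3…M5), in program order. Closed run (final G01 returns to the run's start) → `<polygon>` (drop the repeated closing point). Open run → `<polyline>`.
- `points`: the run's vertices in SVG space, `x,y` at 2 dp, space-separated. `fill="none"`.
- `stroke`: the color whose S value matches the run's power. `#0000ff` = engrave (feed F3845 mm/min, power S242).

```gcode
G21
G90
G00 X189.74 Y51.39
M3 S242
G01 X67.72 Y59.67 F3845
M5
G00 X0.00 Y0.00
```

Each laser-on run becomes one SVG element. Flip Y back into SVG space with y_svg = 70.30 − y_machine. Every run uses S242, so all elements get stroke `#0000ff` (engrave).

Run 1: The run is open, so emit a `<polyline>` with points (Y-flipped): 189.74,18.91 67.72,10.63.

<svg xmlns="http://www.w3.org/2000/svg" width="278.64mm" height="70.30mm" viewBox="0 0 278.64 70.30">
  <polyline points="189.74,18.91 67.72,10.63" fill="none" stroke="#0000ff"/>
</svg>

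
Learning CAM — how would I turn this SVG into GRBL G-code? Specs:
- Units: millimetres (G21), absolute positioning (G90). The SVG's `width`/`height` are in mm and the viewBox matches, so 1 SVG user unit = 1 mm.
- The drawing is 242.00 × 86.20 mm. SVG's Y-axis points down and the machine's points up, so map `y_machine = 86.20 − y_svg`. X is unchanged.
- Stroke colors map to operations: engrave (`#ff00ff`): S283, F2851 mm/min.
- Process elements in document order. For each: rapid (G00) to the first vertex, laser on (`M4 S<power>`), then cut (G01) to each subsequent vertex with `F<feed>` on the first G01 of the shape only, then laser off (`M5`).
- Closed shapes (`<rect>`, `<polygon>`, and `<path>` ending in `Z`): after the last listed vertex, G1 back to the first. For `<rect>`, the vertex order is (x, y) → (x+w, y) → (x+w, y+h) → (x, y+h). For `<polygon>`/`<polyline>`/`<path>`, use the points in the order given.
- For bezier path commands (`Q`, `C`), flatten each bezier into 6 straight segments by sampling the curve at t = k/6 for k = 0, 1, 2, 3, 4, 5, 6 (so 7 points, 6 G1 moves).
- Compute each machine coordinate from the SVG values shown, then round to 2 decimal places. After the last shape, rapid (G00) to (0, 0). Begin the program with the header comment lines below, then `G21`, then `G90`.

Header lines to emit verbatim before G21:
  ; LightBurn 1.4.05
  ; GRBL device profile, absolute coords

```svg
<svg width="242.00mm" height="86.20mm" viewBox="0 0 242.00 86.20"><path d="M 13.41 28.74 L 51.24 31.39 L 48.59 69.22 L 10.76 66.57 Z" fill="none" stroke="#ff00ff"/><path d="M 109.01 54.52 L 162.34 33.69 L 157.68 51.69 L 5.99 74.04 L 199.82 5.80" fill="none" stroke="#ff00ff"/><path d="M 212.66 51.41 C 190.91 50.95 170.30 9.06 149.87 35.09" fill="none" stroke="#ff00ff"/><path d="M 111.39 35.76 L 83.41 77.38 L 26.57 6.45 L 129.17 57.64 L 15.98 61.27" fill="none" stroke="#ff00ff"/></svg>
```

viewBox `0 0 242.00 86.20` with mm width/height → 1 unit = 1 mm. Flip: y_m = 86.20 − y_svg.

**Shape 1** — `<path>` regular polygon, stroke `#ff00ff` → engrave (S283, F2851). Machine vertices: (13.41,57.46) → (51.24,54.81) → (48.59,16.98) → (10.76,19.63) → (13.41,57.46). Closed: final G1 returns to the first vertex.

**Shape 2** — `<path>` open polyline, stroke `#ff00ff` → engrave (S283, F2851). Machine vertices: (109.01,31.68) → (162.34,52.51) → (157.68,34.51) → (5.99,12.16) → (199.82,80.40). Open path.

**Shape 3** — `<path>` cubic bezier, stroke `#ff00ff` → engrave (S283, F2851). Control points (SVG): P0=(212.66,51.41), P1=(190.91,50.95), P2=(170.30,9.06), P3=(149.87,35.09); sampled at t=k/6. Machine vertices: (212.66,34.79) → (201.88,37.97) → (191.25,45.01) → (180.77,52.88) → (170.40,58.55) → (160.10,58.97) → (149.87,51.11). Open path.

**Shape 4** — `<path>` open polyline, stroke `#ff00ff` → engrave (S283, F2851). Machine vertices: (111.39,50.44) → (83.41,8.82) → (26.57,79.75) → (129.17,28.56) → (15.98,24.93). Open path.

; LightBurn 1.4.05
; GRBL device profile, absolute coords
G21
G90
G00 X13.41 Y57.46
M4 S283
G01 X51.24 Y54.81 F2851
G01 X48.59 Y16.98
G01 X10.76 Y19.63
G01 X13.41 Y57.46
M5
G00 X109.01 Y31.68
M4 S283
G01 X162.34 Y52.51 F2851
G01 X157.68 Y34.51
G01 X5.99 Y12.16
G01 X199.82 Y80.40
M5
G00 X212.66 Y34.79
M4 S283
G01 X201.88 Y37.97 F2851
G01 X191.25 Y45.01
G01 X180.77 Y52.88
G01 X170.40 Y58.55
G01 X160.10 Y58.97
G01 X149.87 Y51.11
M5
G00 X111.39 Y50.44
M4 S283
G01 X83.41 Y8.82 F2851
G01 X26.57 Y79.75
G01 X129.17 Y28.56
G01 X15.98 Y24.93
M5
G00 X0.00 Y0.00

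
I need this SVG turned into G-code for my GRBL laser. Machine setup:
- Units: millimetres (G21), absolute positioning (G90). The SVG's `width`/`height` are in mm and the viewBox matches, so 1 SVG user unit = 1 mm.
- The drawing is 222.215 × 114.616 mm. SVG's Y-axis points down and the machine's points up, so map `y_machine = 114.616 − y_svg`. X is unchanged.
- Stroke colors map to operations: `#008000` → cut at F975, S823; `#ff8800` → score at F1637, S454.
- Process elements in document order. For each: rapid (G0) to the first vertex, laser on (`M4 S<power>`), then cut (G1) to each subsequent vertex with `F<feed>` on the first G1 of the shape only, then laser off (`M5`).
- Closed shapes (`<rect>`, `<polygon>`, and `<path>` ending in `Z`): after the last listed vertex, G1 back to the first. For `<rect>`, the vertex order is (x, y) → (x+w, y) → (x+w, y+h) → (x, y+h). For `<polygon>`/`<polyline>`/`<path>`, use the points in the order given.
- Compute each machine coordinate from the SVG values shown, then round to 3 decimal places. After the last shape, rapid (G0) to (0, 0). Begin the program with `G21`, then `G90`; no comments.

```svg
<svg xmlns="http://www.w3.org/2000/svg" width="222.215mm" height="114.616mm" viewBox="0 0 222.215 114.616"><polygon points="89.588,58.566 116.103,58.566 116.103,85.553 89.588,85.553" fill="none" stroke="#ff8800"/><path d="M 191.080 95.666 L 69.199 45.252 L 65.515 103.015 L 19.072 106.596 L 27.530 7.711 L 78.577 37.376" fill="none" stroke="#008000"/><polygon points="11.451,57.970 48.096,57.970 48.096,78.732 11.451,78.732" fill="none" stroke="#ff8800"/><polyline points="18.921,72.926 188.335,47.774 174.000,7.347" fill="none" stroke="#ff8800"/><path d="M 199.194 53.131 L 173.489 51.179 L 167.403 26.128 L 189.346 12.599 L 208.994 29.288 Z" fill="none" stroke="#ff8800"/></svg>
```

G21
G90
G0 X89.588 Y56.050
M4 S454
G1 X116.103 Y56.050 F1637
G1 X116.103 Y29.063
G1 X89.588 Y29.063
G1 X89.588 Y56.050
M5
G0 X191.080 Y18.950
M4 S823
G1 X69.199 Y69.364 F975
G1 X65.515 Y11.601
G1 X19.072 Y8.020
G1 X27.530 Y106.905
G1 X78.577 Y77.240
M5
G0 X11.451 Y56.646
M4 S454
G1 X48.096 Y56.646 F1637
G1 X48.096 Y35.884
G1 X11.451 Y35.884
G1 X11.451 Y56.646
M5
G0 X18.921 Y41.690
M4 S454
G1 X188.335 Y66.842 F1637
G1 X174.000 Y107.269
M5
G0 X199.194 Y61.485
M4 S454
G1 X173.489 Y63.437 F1637
G1 X167.403 Y88.488
G1 X189.346 Y102.017
G1 X208.994 Y85.328
G1 X199.194 Y61.485
M5
G0 X0.000 Y0.000

1 u = 1 mm; y_m = 114.616 − y.

[1] `<polygon>` rectangle, #ff8800→score S454 F1637: (89.588,56.050) → (116.103,56.050) → (116.103,29.063) → (89.588,29.063) → (89.588,56.050) (closed)

[2] `<path>` open polyline, #008000→cut S823 F975: (191.080,18.950) → (69.199,69.364) → (65.515,11.601) → (19.072,8.020) → (27.530,106.905) → (78.577,77.240)

[3] `<polygon>` rectangle, #ff8800→score S454 F1637: (11.451,56.646) → (48.096,56.646) → (48.096,35.884) → (11.451,35.884) → (11.451,56.646) (closed)

[4] `<polyline>` open polyline, #ff8800→score S454 F1637: (18.921,41.690) → (188.335,66.842) → (174.000,107.269)

[5] `<path>` regular polygon, #ff8800→score S454 F1637: (199.194,61.485) → (173.489,63.437) → (167.403,88.488) → (189.346,102.017) → (208.994,85.328) → (199.194,61.485) (closed)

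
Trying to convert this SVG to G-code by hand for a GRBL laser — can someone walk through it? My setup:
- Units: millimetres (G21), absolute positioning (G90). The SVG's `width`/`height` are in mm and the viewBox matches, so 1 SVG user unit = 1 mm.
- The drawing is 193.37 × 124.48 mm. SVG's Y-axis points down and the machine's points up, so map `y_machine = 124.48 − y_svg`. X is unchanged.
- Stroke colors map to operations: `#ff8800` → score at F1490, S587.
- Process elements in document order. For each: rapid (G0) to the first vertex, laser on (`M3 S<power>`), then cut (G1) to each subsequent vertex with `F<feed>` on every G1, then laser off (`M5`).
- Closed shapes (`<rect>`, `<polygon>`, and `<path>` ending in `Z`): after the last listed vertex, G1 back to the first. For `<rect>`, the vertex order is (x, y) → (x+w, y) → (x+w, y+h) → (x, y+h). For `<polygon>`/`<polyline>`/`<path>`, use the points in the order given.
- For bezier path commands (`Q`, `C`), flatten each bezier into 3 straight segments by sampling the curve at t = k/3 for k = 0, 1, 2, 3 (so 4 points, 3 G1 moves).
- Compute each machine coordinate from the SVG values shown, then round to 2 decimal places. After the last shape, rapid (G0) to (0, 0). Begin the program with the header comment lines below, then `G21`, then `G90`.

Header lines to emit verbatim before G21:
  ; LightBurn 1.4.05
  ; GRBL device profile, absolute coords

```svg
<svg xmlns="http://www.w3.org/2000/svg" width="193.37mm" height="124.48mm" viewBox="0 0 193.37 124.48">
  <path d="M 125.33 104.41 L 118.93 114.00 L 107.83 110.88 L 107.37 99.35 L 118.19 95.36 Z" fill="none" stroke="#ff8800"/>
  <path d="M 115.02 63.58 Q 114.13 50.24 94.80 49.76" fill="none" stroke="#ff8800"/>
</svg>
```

; LightBurn 1.4.05
; GRBL device profile, absolute coords
G21
G90
G0 X125.33 Y20.07
M3 S587
G1 X118.93 Y10.48 F1490
G1 X107.83 Y13.60 F1490
G1 X107.37 Y25.13 F1490
G1 X118.19 Y29.12 F1490
G1 X125.33 Y20.07 F1490
M5
G0 X115.02 Y60.90
M3 S587
G1 X112.38 Y68.36 F1490
G1 X105.64 Y72.97 F1490
G1 X94.80 Y74.72 F1490
M5
G0 X0.00 Y0.00

viewBox `0 0 193.37 124.48` with mm width/height → 1 unit = 1 mm. Flip: y_m = 124.48 − y_svg.

**Shape 1** — `<path>` regular polygon, stroke `#ff8800` → score (S587, F1490). Machine vertices: (125.33,20.07) → (118.93,10.48) → (107.83,13.60) → (107.37,25.13) → (118.19,29.12) → (125.33,20.07). Closed: final G1 returns to the first vertex.

**Shape 2** — `<path>` quadratic bezier, stroke `#ff8800` → score (S587, F1490). Control points (SVG): P0=(115.02,63.58), P1=(114.13,50.24), P2=(94.80,49.76); sampled at t=k/3. Machine vertices: (115.02,60.90) → (112.38,68.36) → (105.64,72.97) → (94.80,74.72). Open path.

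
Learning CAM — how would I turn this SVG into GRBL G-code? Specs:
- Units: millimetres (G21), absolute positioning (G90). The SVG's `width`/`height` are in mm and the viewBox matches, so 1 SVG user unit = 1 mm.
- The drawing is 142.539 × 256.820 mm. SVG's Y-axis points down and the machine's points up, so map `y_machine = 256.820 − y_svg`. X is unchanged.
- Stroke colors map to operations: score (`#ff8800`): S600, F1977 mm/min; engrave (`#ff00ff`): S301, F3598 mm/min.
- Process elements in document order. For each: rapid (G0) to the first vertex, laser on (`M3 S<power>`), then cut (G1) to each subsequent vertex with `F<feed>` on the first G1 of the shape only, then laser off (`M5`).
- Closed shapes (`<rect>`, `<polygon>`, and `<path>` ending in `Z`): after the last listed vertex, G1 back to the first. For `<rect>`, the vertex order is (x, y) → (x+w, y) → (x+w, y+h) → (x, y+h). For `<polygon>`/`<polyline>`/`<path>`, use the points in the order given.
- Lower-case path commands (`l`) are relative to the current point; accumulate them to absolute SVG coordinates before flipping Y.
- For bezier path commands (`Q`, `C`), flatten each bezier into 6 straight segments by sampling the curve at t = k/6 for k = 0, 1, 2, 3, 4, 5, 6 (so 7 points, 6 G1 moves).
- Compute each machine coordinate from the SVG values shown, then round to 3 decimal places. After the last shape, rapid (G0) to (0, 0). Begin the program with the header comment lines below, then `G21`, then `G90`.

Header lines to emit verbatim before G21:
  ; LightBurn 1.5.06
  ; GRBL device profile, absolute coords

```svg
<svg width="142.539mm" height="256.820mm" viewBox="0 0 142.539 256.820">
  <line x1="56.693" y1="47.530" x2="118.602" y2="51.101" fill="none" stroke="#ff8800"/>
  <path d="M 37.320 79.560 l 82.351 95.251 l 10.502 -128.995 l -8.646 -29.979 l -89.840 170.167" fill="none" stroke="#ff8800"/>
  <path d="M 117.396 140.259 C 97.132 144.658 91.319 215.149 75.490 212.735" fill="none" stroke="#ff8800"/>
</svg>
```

1 u = 1 mm; y_m = 256.820 − y.

[1] `<line>` line segment, #ff8800→score S600 F1977: (56.693,209.290) → (118.602,205.719)

[2] `<path>` open polyline, #ff8800→score S600 F1977: (37.320,177.260) → (119.671,82.009) → (130.173,211.004) → (121.527,240.983) → (31.687,70.816)

[3] `<path>` cubic bezier, #ff8800→score S600 F1977: (117.396,116.561) → (108.355,109.497) → (101.043,95.279) → (94.780,77.768) → (88.887,60.825) → (82.683,48.310) → (75.490,44.085)

; LightBurn 1.5.06
; GRBL device profile, absolute coords
G21
G90
G0 X56.693 Y209.290
M3 S600
G1 X118.602 Y205.719 F1977
M5
G0 X37.320 Y177.260
M3 S600
G1 X119.671 Y82.009 F1977
G1 X130.173 Y211.004
G1 X121.527 Y240.983
G1 X31.687 Y70.816
M5
G0 X117.396 Y116.561
M3 S600
G1 X108.355 Y109.497 F1977
G1 X101.043 Y95.279
G1 X94.780 Y77.768
G1 X88.887 Y60.825
G1 X82.683 Y48.310
G1 X75.490 Y44.085
M5
G0 X0.000 Y0.000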